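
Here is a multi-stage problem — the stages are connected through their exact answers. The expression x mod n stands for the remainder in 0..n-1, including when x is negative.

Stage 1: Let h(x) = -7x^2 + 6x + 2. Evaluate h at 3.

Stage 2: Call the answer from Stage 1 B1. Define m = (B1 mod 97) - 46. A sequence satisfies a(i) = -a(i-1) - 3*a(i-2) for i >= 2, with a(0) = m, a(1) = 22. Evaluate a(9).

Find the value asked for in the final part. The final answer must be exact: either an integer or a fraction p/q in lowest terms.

-2468

Stage 1: -7*(3)^2 + 6*(3)^1 + 2 = (-63) + (18) + (2) = -43; answer -43
Stage 2: B1 = -43; m = 8; a(2) = -1*(22) - 3*(8) = -46; iterating: a(2)=-46, a(3)=-20, a(4)=158, a(5)=-98, a(6)=-376, a(7)=670, a(8)=458, a(9)=-2468; answer -2468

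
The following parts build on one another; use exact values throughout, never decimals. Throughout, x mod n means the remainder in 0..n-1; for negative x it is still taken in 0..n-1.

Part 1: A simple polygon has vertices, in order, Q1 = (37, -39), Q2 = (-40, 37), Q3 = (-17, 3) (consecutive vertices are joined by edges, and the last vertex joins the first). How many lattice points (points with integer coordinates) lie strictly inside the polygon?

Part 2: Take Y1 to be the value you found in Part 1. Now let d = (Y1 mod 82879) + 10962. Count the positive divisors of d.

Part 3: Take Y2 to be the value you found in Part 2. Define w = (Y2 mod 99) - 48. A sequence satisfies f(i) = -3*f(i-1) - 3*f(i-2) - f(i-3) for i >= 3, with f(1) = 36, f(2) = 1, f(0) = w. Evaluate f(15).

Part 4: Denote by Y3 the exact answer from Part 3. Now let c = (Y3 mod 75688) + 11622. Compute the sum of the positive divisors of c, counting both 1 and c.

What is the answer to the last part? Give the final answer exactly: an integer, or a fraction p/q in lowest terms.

Part 1: cross terms: (37*37 - -40*-39)=-191, (-40*3 - -17*37)=509, (-17*-39 - 37*3)=552; twice the area = |870| = 870; area = 435; boundary points = 1 + 1 + 6 = 8; strictly interior points = area - boundary/2 + 1 = 432; answer 432
Part 2: Y1 = 432; d = 11394; 11394 = 2 * 3^3 * 211; number of divisors = (1+1) * (3+1) * (1+1) = 16; answer 16
Part 3: Y2 = 16; w = -32; f(3) = -3*(1) - 3*(36) - 1*(-32) = -79; iterating: f(3)=-79, f(4)=198, f(5)=-358, f(6)=559, f(7)=-801, f(8)=1084, f(9)=-1408, f(10)=1773, f(11)=-2179, f(12)=2626, f(13)=-3114, f(14)=3643, f(15)=-4213; answer -4213
Part 4: Y3 = -4213; c = 83097; 83097 = 3^2 * 7 * 1319; sigma = (1 + 3 + 9) * (1 + 7) * (1 + 1319) = 13 * 8 * 1320 = 137280; answer 137280

137280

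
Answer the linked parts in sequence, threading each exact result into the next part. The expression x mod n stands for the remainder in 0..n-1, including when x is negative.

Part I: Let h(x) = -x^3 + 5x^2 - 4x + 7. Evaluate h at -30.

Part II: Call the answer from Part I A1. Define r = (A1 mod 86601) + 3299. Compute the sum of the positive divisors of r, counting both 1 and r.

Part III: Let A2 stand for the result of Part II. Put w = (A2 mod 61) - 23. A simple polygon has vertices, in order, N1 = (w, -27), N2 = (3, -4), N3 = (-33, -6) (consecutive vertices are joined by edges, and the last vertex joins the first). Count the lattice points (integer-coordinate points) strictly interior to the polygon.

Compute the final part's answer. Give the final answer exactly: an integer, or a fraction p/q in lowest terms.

Part I: -1*(-30)^3 + 5*(-30)^2 - 4*(-30)^1 + 7 = (27000) + (4500) + (120) + (7) = 31627; answer 31627
Part II: A1 = 31627; r = 34926; 34926 = 2 * 3 * 5821; sigma = (1 + 2) * (1 + 3) * (1 + 5821) = 3 * 4 * 5822 = 69864; answer 69864
Part III: A2 = 69864; w = -4; cross terms: (-4*-4 - 3*-27)=97, (3*-6 - -33*-4)=-150, (-33*-27 - -4*-6)=867; twice the area = |814| = 814; area = 407; boundary points = 1 + 2 + 1 = 4; strictly interior points = area - boundary/2 + 1 = 406; answer 406

406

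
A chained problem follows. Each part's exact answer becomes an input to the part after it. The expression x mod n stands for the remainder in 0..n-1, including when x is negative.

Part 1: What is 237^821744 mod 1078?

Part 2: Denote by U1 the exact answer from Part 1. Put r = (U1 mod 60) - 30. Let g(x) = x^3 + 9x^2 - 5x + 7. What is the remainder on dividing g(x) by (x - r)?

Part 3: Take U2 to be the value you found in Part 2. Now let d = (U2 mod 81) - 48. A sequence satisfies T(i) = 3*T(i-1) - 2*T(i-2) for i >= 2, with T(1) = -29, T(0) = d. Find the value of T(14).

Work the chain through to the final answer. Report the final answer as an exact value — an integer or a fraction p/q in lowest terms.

-868275

Part 1: squarings mod 1078: 237^1=237, 237^2=113, 237^4=911, 237^8=939, 237^16=995, 237^32=421, 237^64=449, 237^128=15, 237^256=225, 237^512=1037, 237^1024=603, 237^2048=323, 237^4096=841, 237^8192=113, 237^16384=911, 237^32768=939, 237^65536=995, 237^131072=421, 237^262144=449, 237^524288=15; 237^821744 = 237^16 * 237^32 * 237^64 * 237^128 * 237^256 * 237^2048 * 237^32768 * 237^262144 * 237^524288 = 295 (mod 1078); answer 295
Part 2: U1 = 295; r = 25; remainder = value at the root: 1*(25)^3 + 9*(25)^2 - 5*(25)^1 + 7 = (15625) + (5625) + (-125) + (7) = 21132; answer 21132
Part 3: U2 = 21132; d = 24; T(2) = 3*(-29) - 2*(24) = -135; iterating: T(2)=-135, T(3)=-347, T(4)=-771, T(5)=-1619, T(6)=-3315, T(7)=-6707, T(8)=-13491, T(9)=-27059, T(10)=-54195, T(11)=-108467, T(12)=-217011, T(13)=-434099, T(14)=-868275; answer -868275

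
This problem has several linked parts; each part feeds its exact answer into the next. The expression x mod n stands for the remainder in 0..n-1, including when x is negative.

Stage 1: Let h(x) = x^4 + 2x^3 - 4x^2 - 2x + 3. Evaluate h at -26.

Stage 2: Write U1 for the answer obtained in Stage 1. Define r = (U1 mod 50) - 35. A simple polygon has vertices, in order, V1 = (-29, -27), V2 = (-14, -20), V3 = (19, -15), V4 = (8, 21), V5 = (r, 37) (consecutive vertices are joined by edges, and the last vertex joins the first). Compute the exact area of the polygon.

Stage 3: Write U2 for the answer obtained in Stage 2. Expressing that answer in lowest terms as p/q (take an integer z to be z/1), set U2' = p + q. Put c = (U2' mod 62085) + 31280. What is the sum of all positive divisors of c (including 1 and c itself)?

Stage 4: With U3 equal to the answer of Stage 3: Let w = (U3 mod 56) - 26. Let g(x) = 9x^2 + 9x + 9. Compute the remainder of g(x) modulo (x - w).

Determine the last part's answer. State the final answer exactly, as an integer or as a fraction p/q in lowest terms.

Stage 1: 1*(-26)^4 + 2*(-26)^3 - 4*(-26)^2 - 2*(-26)^1 + 3 = (456976) + (-35152) + (-2704) + (52) + (3) = 419175; answer 419175
Stage 2: U1 = 419175; r = -10; cross terms: (-29*-20 - -14*-27)=202, (-14*-15 - 19*-20)=590, (19*21 - 8*-15)=519, (8*37 - -10*21)=506, (-10*-27 - -29*37)=1343; twice the area = |3160| = 3160; area = 1580; answer 1580
Stage 3: U2 = 1580; threaded value p + q = 1581; c = 32861; 32861 = 17 * 1933; sigma = (1 + 17) * (1 + 1933) = 18 * 1934 = 34812; answer 34812
Stage 4: U3 = 34812; w = 10; remainder = value at the root: 9*(10)^2 + 9*(10)^1 + 9 = (900) + (90) + (9) = 999; answer 999

999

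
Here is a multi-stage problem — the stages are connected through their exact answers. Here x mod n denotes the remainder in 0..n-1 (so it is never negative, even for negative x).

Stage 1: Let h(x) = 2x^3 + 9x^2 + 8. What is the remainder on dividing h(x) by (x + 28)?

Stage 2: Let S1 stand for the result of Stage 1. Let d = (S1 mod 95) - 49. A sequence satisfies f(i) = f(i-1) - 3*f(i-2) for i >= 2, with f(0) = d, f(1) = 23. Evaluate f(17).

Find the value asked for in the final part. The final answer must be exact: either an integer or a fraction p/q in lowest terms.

Stage 1: remainder = value at the root: 2*(-28)^3 + 9*(-28)^2 + 8 = (-43904) + (7056) + (8) = -36840; answer -36840
Stage 2: S1 = -36840; d = -29; f(2) = 1*(23) - 3*(-29) = 110; iterating: f(2)=110, f(3)=41, f(4)=-289, f(5)=-412, f(6)=455, f(7)=1691, f(8)=326, f(9)=-4747, f(10)=-5725, f(11)=8516, f(12)=25691, f(13)=143, f(14)=-76930, f(15)=-77359, f(16)=153431, f(17)=385508; answer 385508

385508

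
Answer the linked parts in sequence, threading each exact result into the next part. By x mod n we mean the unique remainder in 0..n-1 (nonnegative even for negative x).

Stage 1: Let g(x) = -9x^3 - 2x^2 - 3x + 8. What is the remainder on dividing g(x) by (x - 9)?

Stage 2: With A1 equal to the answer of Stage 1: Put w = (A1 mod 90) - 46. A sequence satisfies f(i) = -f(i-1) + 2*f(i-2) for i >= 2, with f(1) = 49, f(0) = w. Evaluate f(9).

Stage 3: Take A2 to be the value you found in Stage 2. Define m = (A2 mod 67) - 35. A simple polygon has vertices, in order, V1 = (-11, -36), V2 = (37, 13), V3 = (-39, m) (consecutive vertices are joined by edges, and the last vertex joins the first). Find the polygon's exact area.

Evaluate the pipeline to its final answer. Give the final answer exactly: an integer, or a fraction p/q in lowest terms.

Stage 1: remainder = value at the root: -9*(9)^3 - 2*(9)^2 - 3*(9)^1 + 8 = (-6561) + (-162) + (-27) + (8) = -6742; answer -6742
Stage 2: A1 = -6742; w = -38; f(2) = -1*(49) + 2*(-38) = -125; iterating: f(2)=-125, f(3)=223, f(4)=-473, f(5)=919, f(6)=-1865, f(7)=3703, f(8)=-7433, f(9)=14839; answer 14839
Stage 3: A2 = 14839; m = -3; cross terms: (-11*13 - 37*-36)=1189, (37*-3 - -39*13)=396, (-39*-36 - -11*-3)=1371; twice the area = |2956| = 2956; area = 1478; answer 1478

1478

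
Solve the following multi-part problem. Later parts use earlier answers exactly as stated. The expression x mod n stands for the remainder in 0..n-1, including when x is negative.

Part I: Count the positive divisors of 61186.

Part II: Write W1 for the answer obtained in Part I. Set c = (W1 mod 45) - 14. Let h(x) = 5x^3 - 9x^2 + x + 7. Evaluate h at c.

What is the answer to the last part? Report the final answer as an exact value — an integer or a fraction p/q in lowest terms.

-5903

Part I: 61186 = 2 * 30593; number of divisors = (1+1) * (1+1) = 4; answer 4
Part II: W1 = 4; c = -10; 5*(-10)^3 - 9*(-10)^2 + 1*(-10)^1 + 7 = (-5000) + (-900) + (-10) + (7) = -5903; answer -5903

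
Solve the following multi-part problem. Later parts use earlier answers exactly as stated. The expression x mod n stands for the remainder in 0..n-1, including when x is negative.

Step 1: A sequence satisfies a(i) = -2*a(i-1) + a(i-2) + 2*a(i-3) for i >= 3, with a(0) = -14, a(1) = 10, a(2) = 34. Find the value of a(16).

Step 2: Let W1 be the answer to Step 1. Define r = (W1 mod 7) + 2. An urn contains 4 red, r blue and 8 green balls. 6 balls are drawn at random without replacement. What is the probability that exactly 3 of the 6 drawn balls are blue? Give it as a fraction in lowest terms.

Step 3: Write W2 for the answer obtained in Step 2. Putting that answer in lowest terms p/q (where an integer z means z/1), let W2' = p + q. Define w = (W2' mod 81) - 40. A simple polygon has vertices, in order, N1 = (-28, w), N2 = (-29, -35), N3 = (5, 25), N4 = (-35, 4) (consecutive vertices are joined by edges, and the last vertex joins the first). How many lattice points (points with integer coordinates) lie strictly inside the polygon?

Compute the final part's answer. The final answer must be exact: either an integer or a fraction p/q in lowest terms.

Step 1: a(3) = -2*(34) + 1*(10) + 2*(-14) = -86; iterating: a(3)=-86, a(4)=226, a(5)=-470, a(6)=994, a(7)=-2006, a(8)=4066, a(9)=-8150, a(10)=16354, a(11)=-32726, a(12)=65506, a(13)=-131030, a(14)=262114, a(15)=-524246, a(16)=1048546; answer 1048546
Step 2: W1 = 1048546; r = 4; total draws C(16,6) = 8008; favorable C(4,3)*C(12,3) = 880; P = 10/91; answer 10/91
Step 3: W2 = 10/91; threaded value p + q = 101; w = -20; cross terms: (-28*-35 - -29*-20)=400, (-29*25 - 5*-35)=-550, (5*4 - -35*25)=895, (-35*-20 - -28*4)=812; twice the area = |1557| = 1557; area = 1557/2; boundary points = 1 + 2 + 1 + 1 = 5; strictly interior points = area - boundary/2 + 1 = 777; answer 777

777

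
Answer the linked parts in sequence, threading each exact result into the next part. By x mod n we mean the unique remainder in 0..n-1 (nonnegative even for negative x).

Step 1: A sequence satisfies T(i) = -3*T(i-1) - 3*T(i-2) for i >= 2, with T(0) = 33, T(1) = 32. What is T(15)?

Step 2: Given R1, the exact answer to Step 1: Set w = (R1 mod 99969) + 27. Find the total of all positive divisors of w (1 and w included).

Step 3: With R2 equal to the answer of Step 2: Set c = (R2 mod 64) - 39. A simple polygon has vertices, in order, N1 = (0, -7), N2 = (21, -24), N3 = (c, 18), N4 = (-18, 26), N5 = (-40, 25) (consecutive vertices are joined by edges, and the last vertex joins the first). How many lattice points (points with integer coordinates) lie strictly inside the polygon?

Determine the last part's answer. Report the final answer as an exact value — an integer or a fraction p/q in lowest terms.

1077

Step 1: T(2) = -3*(32) - 3*(33) = -195; iterating: T(2)=-195, T(3)=489, T(4)=-882, T(5)=1179, T(6)=-891, T(7)=-864, T(8)=5265, T(9)=-13203, T(10)=23814, T(11)=-31833, T(12)=24057, T(13)=23328, T(14)=-142155, T(15)=356481; answer 356481
Step 2: R1 = 356481; w = 56601; 56601 = 3^2 * 19 * 331; sigma = (1 + 3 + 9) * (1 + 19) * (1 + 331) = 13 * 20 * 332 = 86320; answer 86320
Step 3: R2 = 86320; c = 9; cross terms: (0*-24 - 21*-7)=147, (21*18 - 9*-24)=594, (9*26 - -18*18)=558, (-18*25 - -40*26)=590, (-40*-7 - 0*25)=280; twice the area = |2169| = 2169; area = 2169/2; boundary points = 1 + 6 + 1 + 1 + 8 = 17; strictly interior points = area - boundary/2 + 1 = 1077; answer 1077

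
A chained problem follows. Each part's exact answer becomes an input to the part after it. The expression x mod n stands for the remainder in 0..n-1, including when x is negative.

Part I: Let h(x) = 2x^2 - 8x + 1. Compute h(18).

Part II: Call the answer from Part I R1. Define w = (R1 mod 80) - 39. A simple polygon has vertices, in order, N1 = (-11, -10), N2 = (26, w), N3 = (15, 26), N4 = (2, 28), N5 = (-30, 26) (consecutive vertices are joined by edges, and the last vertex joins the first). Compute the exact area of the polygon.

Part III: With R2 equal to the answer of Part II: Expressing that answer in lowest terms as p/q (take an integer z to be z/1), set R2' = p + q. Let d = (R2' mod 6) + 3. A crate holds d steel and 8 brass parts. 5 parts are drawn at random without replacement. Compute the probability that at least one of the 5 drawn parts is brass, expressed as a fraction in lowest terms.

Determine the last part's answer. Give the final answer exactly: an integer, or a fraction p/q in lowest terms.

1286/1287

Part I: 2*(18)^2 - 8*(18)^1 + 1 = (648) + (-144) + (1) = 505; answer 505
Part II: R1 = 505; w = -14; cross terms: (-11*-14 - 26*-10)=414, (26*26 - 15*-14)=886, (15*28 - 2*26)=368, (2*26 - -30*28)=892, (-30*-10 - -11*26)=586; twice the area = |3146| = 3146; area = 1573; answer 1573
Part III: R2 = 1573; threaded value p + q = 1574; d = 5; total draws C(13,5) = 1287; complement C(5,5) = 1; favorable 1287 - 1 = 1286; P = 1286/1287; answer 1286/1287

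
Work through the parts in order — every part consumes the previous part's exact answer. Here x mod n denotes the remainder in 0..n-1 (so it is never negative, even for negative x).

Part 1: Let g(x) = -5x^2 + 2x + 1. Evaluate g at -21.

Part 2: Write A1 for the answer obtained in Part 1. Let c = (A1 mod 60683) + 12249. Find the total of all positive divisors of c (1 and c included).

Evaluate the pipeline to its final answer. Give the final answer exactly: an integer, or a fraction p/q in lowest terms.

207360

Part 1: -5*(-21)^2 + 2*(-21)^1 + 1 = (-2205) + (-42) + (1) = -2246; answer -2246
Part 2: A1 = -2246; c = 70686; 70686 = 2 * 3^3 * 7 * 11 * 17; sigma = (1 + 2) * (1 + 3 + 9 + 27) * (1 + 7) * (1 + 11) * (1 + 17) = 3 * 40 * 8 * 12 * 18 = 207360; answer 207360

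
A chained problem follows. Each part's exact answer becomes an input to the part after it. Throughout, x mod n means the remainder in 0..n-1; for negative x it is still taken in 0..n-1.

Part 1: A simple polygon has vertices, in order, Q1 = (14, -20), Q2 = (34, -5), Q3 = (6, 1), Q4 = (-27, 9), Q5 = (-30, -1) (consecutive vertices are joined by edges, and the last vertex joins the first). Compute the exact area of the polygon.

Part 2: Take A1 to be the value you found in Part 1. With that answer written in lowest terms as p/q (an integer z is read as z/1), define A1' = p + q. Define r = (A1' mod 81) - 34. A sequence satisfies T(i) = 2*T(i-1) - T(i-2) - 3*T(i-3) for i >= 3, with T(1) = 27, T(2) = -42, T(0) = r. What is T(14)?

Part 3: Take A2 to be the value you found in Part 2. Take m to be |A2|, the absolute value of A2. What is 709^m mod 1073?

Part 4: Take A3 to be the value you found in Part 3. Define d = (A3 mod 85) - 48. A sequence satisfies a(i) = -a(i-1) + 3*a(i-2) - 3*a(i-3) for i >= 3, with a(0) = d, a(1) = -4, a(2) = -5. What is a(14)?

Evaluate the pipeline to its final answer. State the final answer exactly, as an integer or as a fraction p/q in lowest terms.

-1335875

Part 1: cross terms: (14*-5 - 34*-20)=610, (34*1 - 6*-5)=64, (6*9 - -27*1)=81, (-27*-1 - -30*9)=297, (-30*-20 - 14*-1)=614; twice the area = |1666| = 1666; area = 833; answer 833
Part 2: A1 = 833; threaded value p + q = 834; r = -10; T(3) = 2*(-42) - 1*(27) - 3*(-10) = -81; iterating: T(3)=-81, T(4)=-201, T(5)=-195, T(6)=54, T(7)=906, T(8)=2343, T(9)=3618, T(10)=2175, T(11)=-6297, T(12)=-25623, T(13)=-51474, T(14)=-58434; answer -58434
Part 3: A2 = -58434; m = 58434; squarings mod 1073: 709^1=709, 709^2=517, 709^4=112, 709^8=741, 709^16=778, 709^32=112, 709^64=741, 709^128=778, 709^256=112, 709^512=741, 709^1024=778, 709^2048=112, 709^4096=741, 709^8192=778, 709^16384=112, 709^32768=741; 709^58434 = 709^2 * 709^64 * 709^1024 * 709^8192 * 709^16384 * 709^32768 = 110 (mod 1073); answer 110
Part 4: A3 = 110; d = -23; a(3) = -1*(-5) + 3*(-4) - 3*(-23) = 62; iterating: a(3)=62, a(4)=-65, a(5)=266, a(6)=-647, a(7)=1640, a(8)=-4379, a(9)=11240, a(10)=-29297, a(11)=76154, a(12)=-197765, a(13)=514118, a(14)=-1335875; answer -1335875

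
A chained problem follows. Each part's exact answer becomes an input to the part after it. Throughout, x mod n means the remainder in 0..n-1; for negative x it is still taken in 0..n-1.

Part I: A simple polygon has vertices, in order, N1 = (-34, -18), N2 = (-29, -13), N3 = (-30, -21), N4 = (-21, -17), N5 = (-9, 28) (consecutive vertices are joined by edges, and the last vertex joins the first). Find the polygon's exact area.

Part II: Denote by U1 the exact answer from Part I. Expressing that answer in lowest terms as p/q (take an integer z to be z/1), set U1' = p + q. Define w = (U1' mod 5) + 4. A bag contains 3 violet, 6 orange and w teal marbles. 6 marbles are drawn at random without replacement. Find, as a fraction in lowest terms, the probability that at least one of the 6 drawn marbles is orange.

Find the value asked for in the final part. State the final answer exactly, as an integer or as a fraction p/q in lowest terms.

557/572

Part I: cross terms: (-34*-13 - -29*-18)=-80, (-29*-21 - -30*-13)=219, (-30*-17 - -21*-21)=69, (-21*28 - -9*-17)=-741, (-9*-18 - -34*28)=1114; twice the area = |581| = 581; area = 581/2; answer 581/2
Part II: U1 = 581/2; threaded value p + q = 583; w = 7; total draws C(16,6) = 8008; complement C(10,6) = 210; favorable 8008 - 210 = 7798; P = 557/572; answer 557/572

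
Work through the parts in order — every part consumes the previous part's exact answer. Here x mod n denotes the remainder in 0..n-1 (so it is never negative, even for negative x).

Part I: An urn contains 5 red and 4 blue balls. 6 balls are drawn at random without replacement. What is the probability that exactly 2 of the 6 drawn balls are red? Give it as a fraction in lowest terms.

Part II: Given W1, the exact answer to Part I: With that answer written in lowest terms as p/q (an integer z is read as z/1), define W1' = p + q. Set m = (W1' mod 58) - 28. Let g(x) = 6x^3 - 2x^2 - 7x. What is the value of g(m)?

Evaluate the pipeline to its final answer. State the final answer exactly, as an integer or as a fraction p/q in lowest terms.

40299

Part I: total draws C(9,6) = 84; favorable C(5,2)*C(4,4) = 10; P = 5/42; answer 5/42
Part II: W1 = 5/42; threaded value p + q = 47; m = 19; 6*(19)^3 - 2*(19)^2 - 7*(19)^1 = (41154) + (-722) + (-133) = 40299; answer 40299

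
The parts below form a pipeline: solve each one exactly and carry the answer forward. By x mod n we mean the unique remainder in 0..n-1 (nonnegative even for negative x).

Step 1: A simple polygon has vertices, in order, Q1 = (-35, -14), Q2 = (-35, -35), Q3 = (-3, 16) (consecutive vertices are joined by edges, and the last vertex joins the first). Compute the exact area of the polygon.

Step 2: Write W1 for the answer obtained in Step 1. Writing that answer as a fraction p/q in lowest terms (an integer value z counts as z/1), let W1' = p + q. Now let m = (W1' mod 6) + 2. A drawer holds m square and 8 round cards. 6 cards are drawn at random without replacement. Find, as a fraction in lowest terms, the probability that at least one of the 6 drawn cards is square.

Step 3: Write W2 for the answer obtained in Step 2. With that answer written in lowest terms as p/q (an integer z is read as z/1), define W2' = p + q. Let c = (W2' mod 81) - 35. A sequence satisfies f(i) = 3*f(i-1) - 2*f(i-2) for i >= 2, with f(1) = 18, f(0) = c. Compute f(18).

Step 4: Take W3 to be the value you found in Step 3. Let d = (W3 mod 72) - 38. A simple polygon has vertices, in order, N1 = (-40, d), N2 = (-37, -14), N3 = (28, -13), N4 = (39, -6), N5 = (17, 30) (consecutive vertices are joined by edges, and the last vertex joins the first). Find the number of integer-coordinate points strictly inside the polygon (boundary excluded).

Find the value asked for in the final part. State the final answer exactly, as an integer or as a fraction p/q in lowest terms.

Step 1: cross terms: (-35*-35 - -35*-14)=735, (-35*16 - -3*-35)=-665, (-3*-14 - -35*16)=602; twice the area = |672| = 672; area = 336; answer 336
Step 2: W1 = 336; threaded value p + q = 337; m = 3; total draws C(11,6) = 462; complement C(8,6) = 28; favorable 462 - 28 = 434; P = 31/33; answer 31/33
Step 3: W2 = 31/33; threaded value p + q = 64; c = 29; f(2) = 3*(18) - 2*(29) = -4; iterating: f(2)=-4, f(3)=-48, f(4)=-136, f(5)=-312, f(6)=-664, f(7)=-1368, f(8)=-2776, f(9)=-5592, f(10)=-11224, f(11)=-22488, f(12)=-45016, f(13)=-90072, f(14)=-180184, f(15)=-360408, f(16)=-720856, f(17)=-1441752, f(18)=-2883544; answer -2883544
Step 4: W3 = -2883544; d = 18; cross terms: (-40*-14 - -37*18)=1226, (-37*-13 - 28*-14)=873, (28*-6 - 39*-13)=339, (39*30 - 17*-6)=1272, (17*18 - -40*30)=1506; twice the area = |5216| = 5216; area = 2608; boundary points = 1 + 1 + 1 + 2 + 3 = 8; strictly interior points = area - boundary/2 + 1 = 2605; answer 2605

2605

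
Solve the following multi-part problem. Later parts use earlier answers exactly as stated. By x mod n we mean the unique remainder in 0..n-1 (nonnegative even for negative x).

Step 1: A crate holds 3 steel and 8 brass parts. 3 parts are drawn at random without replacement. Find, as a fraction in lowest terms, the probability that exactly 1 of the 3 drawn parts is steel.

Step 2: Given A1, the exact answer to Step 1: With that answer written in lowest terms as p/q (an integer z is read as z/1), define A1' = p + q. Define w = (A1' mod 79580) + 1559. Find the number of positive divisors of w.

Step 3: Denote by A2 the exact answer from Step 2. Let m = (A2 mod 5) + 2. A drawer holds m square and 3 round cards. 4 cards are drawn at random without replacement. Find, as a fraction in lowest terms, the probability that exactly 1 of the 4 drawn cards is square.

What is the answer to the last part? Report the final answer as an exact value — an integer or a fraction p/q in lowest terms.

1/21

Step 1: total draws C(11,3) = 165; favorable C(3,1)*C(8,2) = 84; P = 28/55; answer 28/55
Step 2: A1 = 28/55; threaded value p + q = 83; w = 1642; 1642 = 2 * 821; number of divisors = (1+1) * (1+1) = 4; answer 4
Step 3: A2 = 4; m = 6; total draws C(9,4) = 126; favorable C(6,1)*C(3,3) = 6; P = 1/21; answer 1/21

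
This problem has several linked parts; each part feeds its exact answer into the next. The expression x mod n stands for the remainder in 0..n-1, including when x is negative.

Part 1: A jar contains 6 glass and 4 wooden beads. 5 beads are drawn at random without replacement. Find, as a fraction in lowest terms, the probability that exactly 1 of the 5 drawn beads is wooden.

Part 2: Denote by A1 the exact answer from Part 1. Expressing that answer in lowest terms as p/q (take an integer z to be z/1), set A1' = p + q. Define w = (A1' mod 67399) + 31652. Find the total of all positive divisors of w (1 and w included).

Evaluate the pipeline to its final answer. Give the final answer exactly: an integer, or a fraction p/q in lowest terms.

Part 1: total draws C(10,5) = 252; favorable C(4,1)*C(6,4) = 60; P = 5/21; answer 5/21
Part 2: A1 = 5/21; threaded value p + q = 26; w = 31678; 31678 = 2 * 47 * 337; sigma = (1 + 2) * (1 + 47) * (1 + 337) = 3 * 48 * 338 = 48672; answer 48672

48672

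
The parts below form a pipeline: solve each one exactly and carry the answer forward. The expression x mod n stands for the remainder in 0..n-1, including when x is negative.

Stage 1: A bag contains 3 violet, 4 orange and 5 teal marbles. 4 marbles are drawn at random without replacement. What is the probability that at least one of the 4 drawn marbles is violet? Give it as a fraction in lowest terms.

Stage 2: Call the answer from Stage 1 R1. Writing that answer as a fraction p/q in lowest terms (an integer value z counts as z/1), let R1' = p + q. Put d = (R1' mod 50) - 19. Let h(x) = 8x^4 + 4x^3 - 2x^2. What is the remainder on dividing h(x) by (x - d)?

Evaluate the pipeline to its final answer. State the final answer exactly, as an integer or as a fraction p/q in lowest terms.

4328802

Stage 1: total draws C(12,4) = 495; complement C(9,4) = 126; favorable 495 - 126 = 369; P = 41/55; answer 41/55
Stage 2: R1 = 41/55; threaded value p + q = 96; d = 27; remainder = value at the root: 8*(27)^4 + 4*(27)^3 - 2*(27)^2 = (4251528) + (78732) + (-1458) = 4328802; answer 4328802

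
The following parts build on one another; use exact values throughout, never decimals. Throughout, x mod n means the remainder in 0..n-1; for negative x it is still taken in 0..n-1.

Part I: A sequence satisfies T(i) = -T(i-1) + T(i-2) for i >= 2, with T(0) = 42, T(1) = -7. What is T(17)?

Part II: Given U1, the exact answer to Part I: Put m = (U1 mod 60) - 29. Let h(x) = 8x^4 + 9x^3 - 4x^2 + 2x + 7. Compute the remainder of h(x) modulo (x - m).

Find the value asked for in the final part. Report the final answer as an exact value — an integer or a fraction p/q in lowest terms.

891043

Part I: T(2) = -1*(-7) + 1*(42) = 49; iterating: T(2)=49, T(3)=-56, T(4)=105, T(5)=-161, T(6)=266, T(7)=-427, T(8)=693, T(9)=-1120, T(10)=1813, T(11)=-2933, T(12)=4746, T(13)=-7679, T(14)=12425, T(15)=-20104, T(16)=32529, T(17)=-52633; answer -52633
Part II: U1 = -52633; m = 18; remainder = value at the root: 8*(18)^4 + 9*(18)^3 - 4*(18)^2 + 2*(18)^1 + 7 = (839808) + (52488) + (-1296) + (36) + (7) = 891043; answer 891043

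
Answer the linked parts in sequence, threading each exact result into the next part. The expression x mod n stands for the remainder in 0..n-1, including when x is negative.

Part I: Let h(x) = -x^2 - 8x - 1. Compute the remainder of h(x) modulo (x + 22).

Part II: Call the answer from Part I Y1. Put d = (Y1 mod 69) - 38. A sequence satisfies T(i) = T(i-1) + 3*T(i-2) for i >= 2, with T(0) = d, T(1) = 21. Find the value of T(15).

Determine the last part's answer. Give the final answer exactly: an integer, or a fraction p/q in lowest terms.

Part I: remainder = value at the root: -1*(-22)^2 - 8*(-22)^1 - 1 = (-484) + (176) + (-1) = -309; answer -309
Part II: Y1 = -309; d = -2; T(2) = 1*(21) + 3*(-2) = 15; iterating: T(2)=15, T(3)=78, T(4)=123, T(5)=357, T(6)=726, T(7)=1797, T(8)=3975, T(9)=9366, T(10)=21291, T(11)=49389, T(12)=113262, T(13)=261429, T(14)=601215, T(15)=1385502; answer 1385502

1385502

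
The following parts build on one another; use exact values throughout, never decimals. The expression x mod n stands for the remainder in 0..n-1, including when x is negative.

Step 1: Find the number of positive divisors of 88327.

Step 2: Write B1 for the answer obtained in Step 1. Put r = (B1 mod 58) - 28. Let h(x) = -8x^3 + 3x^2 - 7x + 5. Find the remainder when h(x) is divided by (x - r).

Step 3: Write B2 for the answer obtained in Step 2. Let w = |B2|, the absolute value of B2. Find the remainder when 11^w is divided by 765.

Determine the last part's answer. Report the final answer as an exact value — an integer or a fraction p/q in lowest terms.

Step 1: 88327 is prime, so its only divisors are 1 and 88327; count = 2; answer 2
Step 2: B1 = 2; r = -26; remainder = value at the root: -8*(-26)^3 + 3*(-26)^2 - 7*(-26)^1 + 5 = (140608) + (2028) + (182) + (5) = 142823; answer 142823
Step 3: B2 = 142823; w = 142823; squarings mod 765: 11^1=11, 11^2=121, 11^4=106, 11^8=526, 11^16=511, 11^32=256, 11^64=511, 11^128=256, 11^256=511, 11^512=256, 11^1024=511, 11^2048=256, 11^4096=511, 11^8192=256, 11^16384=511, 11^32768=256, 11^65536=511, 11^131072=256; 11^142823 = 11^1 * 11^2 * 11^4 * 11^32 * 11^64 * 11^128 * 11^256 * 11^1024 * 11^2048 * 11^8192 * 11^131072 = 581 (mod 765); answer 581

581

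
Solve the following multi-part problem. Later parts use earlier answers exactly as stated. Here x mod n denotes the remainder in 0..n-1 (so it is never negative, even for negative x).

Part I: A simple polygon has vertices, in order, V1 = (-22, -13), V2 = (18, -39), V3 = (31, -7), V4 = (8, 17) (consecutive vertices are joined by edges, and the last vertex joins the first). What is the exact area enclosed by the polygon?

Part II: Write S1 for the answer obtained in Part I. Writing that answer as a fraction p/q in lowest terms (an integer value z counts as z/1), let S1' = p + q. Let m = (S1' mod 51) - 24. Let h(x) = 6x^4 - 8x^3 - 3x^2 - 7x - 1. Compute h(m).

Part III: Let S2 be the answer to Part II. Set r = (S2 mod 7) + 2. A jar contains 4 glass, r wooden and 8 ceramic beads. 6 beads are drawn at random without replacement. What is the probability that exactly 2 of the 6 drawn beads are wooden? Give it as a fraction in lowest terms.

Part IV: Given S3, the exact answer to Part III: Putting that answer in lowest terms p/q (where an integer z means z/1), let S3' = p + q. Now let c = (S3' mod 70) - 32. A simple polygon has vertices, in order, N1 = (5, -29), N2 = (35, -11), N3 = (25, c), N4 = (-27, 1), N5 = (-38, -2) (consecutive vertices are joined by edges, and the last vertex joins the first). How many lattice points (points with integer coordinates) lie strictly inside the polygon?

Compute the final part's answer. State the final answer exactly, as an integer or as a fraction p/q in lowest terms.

Part I: cross terms: (-22*-39 - 18*-13)=1092, (18*-7 - 31*-39)=1083, (31*17 - 8*-7)=583, (8*-13 - -22*17)=270; twice the area = |3028| = 3028; area = 1514; answer 1514
Part II: S1 = 1514; threaded value p + q = 1515; m = 12; 6*(12)^4 - 8*(12)^3 - 3*(12)^2 - 7*(12)^1 - 1 = (124416) + (-13824) + (-432) + (-84) + (-1) = 110075; answer 110075
Part III: S2 = 110075; r = 2; total draws C(14,6) = 3003; favorable C(2,2)*C(12,4) = 495; P = 15/91; answer 15/91
Part IV: S3 = 15/91; threaded value p + q = 106; c = 4; cross terms: (5*-11 - 35*-29)=960, (35*4 - 25*-11)=415, (25*1 - -27*4)=133, (-27*-2 - -38*1)=92, (-38*-29 - 5*-2)=1112; twice the area = |2712| = 2712; area = 1356; boundary points = 6 + 5 + 1 + 1 + 1 = 14; strictly interior points = area - boundary/2 + 1 = 1350; answer 1350

1350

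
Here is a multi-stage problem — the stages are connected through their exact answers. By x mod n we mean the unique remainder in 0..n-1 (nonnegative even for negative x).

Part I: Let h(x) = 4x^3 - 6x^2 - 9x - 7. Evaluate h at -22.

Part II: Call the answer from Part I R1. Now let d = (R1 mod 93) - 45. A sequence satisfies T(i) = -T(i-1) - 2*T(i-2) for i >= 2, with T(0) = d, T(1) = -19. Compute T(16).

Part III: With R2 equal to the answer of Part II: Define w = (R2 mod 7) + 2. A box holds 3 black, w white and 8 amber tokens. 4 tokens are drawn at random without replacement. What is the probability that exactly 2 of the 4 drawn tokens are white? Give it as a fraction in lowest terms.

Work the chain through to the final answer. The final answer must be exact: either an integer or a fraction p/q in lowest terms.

1/13

Part I: 4*(-22)^3 - 6*(-22)^2 - 9*(-22)^1 - 7 = (-42592) + (-2904) + (198) + (-7) = -45305; answer -45305
Part II: R1 = -45305; d = 34; T(2) = -1*(-19) - 2*(34) = -49; iterating: T(2)=-49, T(3)=87, T(4)=11, T(5)=-185, T(6)=163, T(7)=207, T(8)=-533, T(9)=119, T(10)=947, T(11)=-1185, T(12)=-709, T(13)=3079, T(14)=-1661, T(15)=-4497, T(16)=7819; answer 7819
Part III: R2 = 7819; w = 2; total draws C(13,4) = 715; favorable C(2,2)*C(11,2) = 55; P = 1/13; answer 1/13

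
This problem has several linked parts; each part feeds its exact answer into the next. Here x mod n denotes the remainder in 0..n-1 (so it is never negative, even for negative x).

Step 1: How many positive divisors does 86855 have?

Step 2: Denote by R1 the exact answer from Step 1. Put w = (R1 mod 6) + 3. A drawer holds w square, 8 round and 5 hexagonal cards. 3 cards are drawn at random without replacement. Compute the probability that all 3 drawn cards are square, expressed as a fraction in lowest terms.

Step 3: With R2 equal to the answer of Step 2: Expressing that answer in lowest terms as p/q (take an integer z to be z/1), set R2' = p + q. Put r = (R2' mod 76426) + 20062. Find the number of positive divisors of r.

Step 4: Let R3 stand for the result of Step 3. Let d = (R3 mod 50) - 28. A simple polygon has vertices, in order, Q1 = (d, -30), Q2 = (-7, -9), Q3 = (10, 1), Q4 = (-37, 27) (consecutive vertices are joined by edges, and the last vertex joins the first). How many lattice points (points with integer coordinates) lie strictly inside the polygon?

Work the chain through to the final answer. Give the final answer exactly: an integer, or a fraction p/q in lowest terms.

498

Step 1: 86855 = 5 * 29 * 599; number of divisors = (1+1) * (1+1) * (1+1) = 8; answer 8
Step 2: R1 = 8; w = 5; total draws C(18,3) = 816; favorable C(5,3) = 10; P = 5/408; answer 5/408
Step 3: R2 = 5/408; threaded value p + q = 413; r = 20475; 20475 = 3^2 * 5^2 * 7 * 13; number of divisors = (2+1) * (2+1) * (1+1) * (1+1) = 36; answer 36
Step 4: R3 = 36; d = 8; cross terms: (8*-9 - -7*-30)=-282, (-7*1 - 10*-9)=83, (10*27 - -37*1)=307, (-37*-30 - 8*27)=894; twice the area = |1002| = 1002; area = 501; boundary points = 3 + 1 + 1 + 3 = 8; strictly interior points = area - boundary/2 + 1 = 498; answer 498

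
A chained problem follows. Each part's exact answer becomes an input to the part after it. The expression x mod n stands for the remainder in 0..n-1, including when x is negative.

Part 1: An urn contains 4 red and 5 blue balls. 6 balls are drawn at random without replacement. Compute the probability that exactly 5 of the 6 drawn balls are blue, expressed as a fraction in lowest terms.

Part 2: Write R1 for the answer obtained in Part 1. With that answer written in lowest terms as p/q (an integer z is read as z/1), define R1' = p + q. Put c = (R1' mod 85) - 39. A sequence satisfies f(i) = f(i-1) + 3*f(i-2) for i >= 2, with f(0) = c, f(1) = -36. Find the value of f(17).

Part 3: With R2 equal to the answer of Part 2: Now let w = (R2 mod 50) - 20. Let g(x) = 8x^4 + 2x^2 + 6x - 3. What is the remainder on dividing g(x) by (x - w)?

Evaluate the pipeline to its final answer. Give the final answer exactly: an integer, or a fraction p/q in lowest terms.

1043173

Part 1: total draws C(9,6) = 84; favorable C(5,5)*C(4,1) = 4; P = 1/21; answer 1/21
Part 2: R1 = 1/21; threaded value p + q = 22; c = -17; f(2) = 1*(-36) + 3*(-17) = -87; iterating: f(2)=-87, f(3)=-195, f(4)=-456, f(5)=-1041, f(6)=-2409, f(7)=-5532, f(8)=-12759, f(9)=-29355, f(10)=-67632, f(11)=-155697, f(12)=-358593, f(13)=-825684, f(14)=-1901463, f(15)=-4378515, f(16)=-10082904, f(17)=-23218449; answer -23218449
Part 3: R2 = -23218449; w = -19; remainder = value at the root: 8*(-19)^4 + 2*(-19)^2 + 6*(-19)^1 - 3 = (1042568) + (722) + (-114) + (-3) = 1043173; answer 1043173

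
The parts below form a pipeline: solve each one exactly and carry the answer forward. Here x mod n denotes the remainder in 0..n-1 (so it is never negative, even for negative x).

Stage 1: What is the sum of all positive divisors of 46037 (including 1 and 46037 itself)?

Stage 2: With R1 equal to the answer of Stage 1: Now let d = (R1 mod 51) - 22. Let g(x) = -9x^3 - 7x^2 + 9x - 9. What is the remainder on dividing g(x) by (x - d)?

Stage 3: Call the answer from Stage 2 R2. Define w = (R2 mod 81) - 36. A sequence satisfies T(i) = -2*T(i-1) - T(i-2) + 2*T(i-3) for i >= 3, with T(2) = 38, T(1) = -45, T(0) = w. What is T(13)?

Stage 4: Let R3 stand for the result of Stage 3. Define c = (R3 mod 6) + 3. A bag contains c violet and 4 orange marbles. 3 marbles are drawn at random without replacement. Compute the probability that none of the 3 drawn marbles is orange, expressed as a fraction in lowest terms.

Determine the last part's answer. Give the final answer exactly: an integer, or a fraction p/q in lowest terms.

Stage 1: 46037 = 19 * 2423; sigma = (1 + 19) * (1 + 2423) = 20 * 2424 = 48480; answer 48480
Stage 2: R1 = 48480; d = 8; remainder = value at the root: -9*(8)^3 - 7*(8)^2 + 9*(8)^1 - 9 = (-4608) + (-448) + (72) + (-9) = -4993; answer -4993
Stage 3: R2 = -4993; w = -7; T(3) = -2*(38) - 1*(-45) + 2*(-7) = -45; iterating: T(3)=-45, T(4)=-38, T(5)=197, T(6)=-446, T(7)=619, T(8)=-398, T(9)=-715, T(10)=3066, T(11)=-6213, T(12)=7930, T(13)=-3515; answer -3515
Stage 4: R3 = -3515; c = 4; total draws C(8,3) = 56; favorable C(4,3) = 4; P = 1/14; answer 1/14

1/14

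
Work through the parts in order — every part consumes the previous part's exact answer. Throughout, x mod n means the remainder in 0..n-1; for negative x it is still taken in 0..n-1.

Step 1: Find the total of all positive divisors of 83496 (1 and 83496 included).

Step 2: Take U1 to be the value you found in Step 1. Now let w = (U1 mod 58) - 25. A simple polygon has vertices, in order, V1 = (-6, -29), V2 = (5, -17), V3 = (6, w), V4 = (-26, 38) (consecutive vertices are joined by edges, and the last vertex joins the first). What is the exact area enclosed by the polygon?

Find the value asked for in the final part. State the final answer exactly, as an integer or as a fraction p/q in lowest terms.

Step 1: 83496 = 2^3 * 3 * 7^2 * 71; sigma = (1 + 2 + 4 + 8) * (1 + 3) * (1 + 7 + 49) * (1 + 71) = 15 * 4 * 57 * 72 = 246240; answer 246240
Step 2: U1 = 246240; w = 5; cross terms: (-6*-17 - 5*-29)=247, (5*5 - 6*-17)=127, (6*38 - -26*5)=358, (-26*-29 - -6*38)=982; twice the area = |1714| = 1714; area = 857; answer 857

857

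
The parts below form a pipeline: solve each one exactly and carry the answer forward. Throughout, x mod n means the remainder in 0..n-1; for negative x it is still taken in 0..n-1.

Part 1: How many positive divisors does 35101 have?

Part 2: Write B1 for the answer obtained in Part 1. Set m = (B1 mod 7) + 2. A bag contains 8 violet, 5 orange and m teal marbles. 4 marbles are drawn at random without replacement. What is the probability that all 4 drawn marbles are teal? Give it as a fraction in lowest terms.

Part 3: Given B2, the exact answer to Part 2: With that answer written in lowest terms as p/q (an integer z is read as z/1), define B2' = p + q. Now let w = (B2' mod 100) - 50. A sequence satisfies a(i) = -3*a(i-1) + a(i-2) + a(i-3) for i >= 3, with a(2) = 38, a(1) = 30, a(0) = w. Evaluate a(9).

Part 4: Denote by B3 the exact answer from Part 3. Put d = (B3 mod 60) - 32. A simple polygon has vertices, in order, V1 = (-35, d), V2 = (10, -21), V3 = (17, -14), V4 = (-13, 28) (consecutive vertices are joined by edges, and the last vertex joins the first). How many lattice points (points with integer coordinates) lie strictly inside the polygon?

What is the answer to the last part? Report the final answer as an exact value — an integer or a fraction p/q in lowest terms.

Part 1: 35101 = 11 * 3191; number of divisors = (1+1) * (1+1) = 4; answer 4
Part 2: B1 = 4; m = 6; total draws C(19,4) = 3876; favorable C(6,4) = 15; P = 5/1292; answer 5/1292
Part 3: B2 = 5/1292; threaded value p + q = 1297; w = 47; a(3) = -3*(38) + 1*(30) + 1*(47) = -37; iterating: a(3)=-37, a(4)=179, a(5)=-536, a(6)=1750, a(7)=-5607, a(8)=18035, a(9)=-57962; answer -57962
Part 4: B3 = -57962; d = 26; cross terms: (-35*-21 - 10*26)=475, (10*-14 - 17*-21)=217, (17*28 - -13*-14)=294, (-13*26 - -35*28)=642; twice the area = |1628| = 1628; area = 814; boundary points = 1 + 7 + 6 + 2 = 16; strictly interior points = area - boundary/2 + 1 = 807; answer 807

807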